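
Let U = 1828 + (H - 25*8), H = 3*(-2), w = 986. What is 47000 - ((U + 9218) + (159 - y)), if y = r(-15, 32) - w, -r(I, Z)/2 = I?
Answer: 35045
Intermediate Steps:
r(I, Z) = -2*I
H = -6
y = -956 (y = -2*(-15) - 1*986 = 30 - 986 = -956)
U = 1622 (U = 1828 + (-6 - 25*8) = 1828 + (-6 - 200) = 1828 - 206 = 1622)
47000 - ((U + 9218) + (159 - y)) = 47000 - ((1622 + 9218) + (159 - 1*(-956))) = 47000 - (10840 + (159 + 956)) = 47000 - (10840 + 1115) = 47000 - 1*11955 = 47000 - 11955 = 35045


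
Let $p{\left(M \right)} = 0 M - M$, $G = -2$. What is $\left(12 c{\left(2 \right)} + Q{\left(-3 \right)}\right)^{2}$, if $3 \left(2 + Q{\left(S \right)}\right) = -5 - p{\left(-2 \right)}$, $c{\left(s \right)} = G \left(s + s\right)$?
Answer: $\frac{90601}{9} \approx 10067.0$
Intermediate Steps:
$c{\left(s \right)} = - 4 s$ ($c{\left(s \right)} = - 2 \left(s + s\right) = - 2 \cdot 2 s = - 4 s$)
$p{\left(M \right)} = - M$ ($p{\left(M \right)} = 0 - M = - M$)
$Q{\left(S \right)} = - \frac{13}{3}$ ($Q{\left(S \right)} = -2 + \frac{-5 - \left(-1\right) \left(-2\right)}{3} = -2 + \frac{-5 - 2}{3} = -2 + \frac{1}{3} \left(-7\right) = -2 - \frac{7}{3} = - \frac{13}{3}$)
$\left(12 c{\left(2 \right)} + Q{\left(-3 \right)}\right)^{2} = \left(12 \left(\left(-4\right) 2\right) - \frac{13}{3}\right)^{2} = \left(12 \left(-8\right) - \frac{13}{3}\right)^{2} = \left(-96 - \frac{13}{3}\right)^{2} = \left(- \frac{301}{3}\right)^{2} = \frac{90601}{9}$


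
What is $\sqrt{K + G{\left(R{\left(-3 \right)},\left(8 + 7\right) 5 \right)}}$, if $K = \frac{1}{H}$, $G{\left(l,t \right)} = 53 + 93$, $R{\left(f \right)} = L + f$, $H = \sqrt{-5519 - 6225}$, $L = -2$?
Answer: $\frac{\sqrt{314633504 - 734 i \sqrt{734}}}{1468} \approx 12.083 - 0.00038184 i$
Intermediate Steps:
$H = 4 i \sqrt{734}$ ($H = \sqrt{-11744} = 4 i \sqrt{734} \approx 108.37 i$)
$R{\left(f \right)} = -2 + f$
$G{\left(l,t \right)} = 146$
$K = - \frac{i \sqrt{734}}{2936}$ ($K = \frac{1}{4 i \sqrt{734}} = - \frac{i \sqrt{734}}{2936} \approx - 0.0092277 i$)
$\sqrt{K + G{\left(R{\left(-3 \right)},\left(8 + 7\right) 5 \right)}} = \sqrt{- \frac{i \sqrt{734}}{2936} + 146} = \sqrt{146 - \frac{i \sqrt{734}}{2936}}$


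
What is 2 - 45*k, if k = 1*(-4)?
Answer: 182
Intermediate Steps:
k = -4
2 - 45*k = 2 - 45*(-4) = 2 + 180 = 182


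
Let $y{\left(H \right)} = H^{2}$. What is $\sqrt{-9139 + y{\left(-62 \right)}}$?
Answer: $i \sqrt{5295} \approx 72.767 i$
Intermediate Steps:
$\sqrt{-9139 + y{\left(-62 \right)}} = \sqrt{-9139 + \left(-62\right)^{2}} = \sqrt{-9139 + 3844} = \sqrt{-5295} = i \sqrt{5295}$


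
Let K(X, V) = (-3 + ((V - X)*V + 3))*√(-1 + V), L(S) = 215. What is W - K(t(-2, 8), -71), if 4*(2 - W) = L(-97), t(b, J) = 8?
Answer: -207/4 - 33654*I*√2 ≈ -51.75 - 47594.0*I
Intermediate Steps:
W = -207/4 (W = 2 - ¼*215 = 2 - 215/4 = -207/4 ≈ -51.750)
K(X, V) = V*√(-1 + V)*(V - X) (K(X, V) = (-3 + (V*(V - X) + 3))*√(-1 + V) = (-3 + (3 + V*(V - X)))*√(-1 + V) = (V*(V - X))*√(-1 + V) = V*√(-1 + V)*(V - X))
W - K(t(-2, 8), -71) = -207/4 - (-71)*√(-1 - 71)*(-71 - 1*8) = -207/4 - (-71)*√(-72)*(-71 - 8) = -207/4 - (-71)*6*I*√2*(-79) = -207/4 - 33654*I*√2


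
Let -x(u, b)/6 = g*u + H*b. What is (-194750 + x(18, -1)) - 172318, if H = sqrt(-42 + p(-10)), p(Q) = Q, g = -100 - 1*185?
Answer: -336288 + 12*I*sqrt(13) ≈ -3.3629e+5 + 43.267*I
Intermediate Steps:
g = -285 (g = -100 - 185 = -285)
H = 2*I*sqrt(13) (H = sqrt(-42 - 10) = sqrt(-52) = 2*I*sqrt(13) ≈ 7.2111*I)
x(u, b) = 1710*u - 12*I*b*sqrt(13) (x(u, b) = -6*(-285*u + (2*I*sqrt(13))*b) = -6*(-285*u + 2*I*b*sqrt(13)) = 1710*u - 12*I*b*sqrt(13))
(-194750 + x(18, -1)) - 172318 = (-194750 + (1710*18 - 12*I*(-1)*sqrt(13))) - 172318 = (-194750 + (30780 + 12*I*sqrt(13))) - 172318 = (-163970 + 12*I*sqrt(13)) - 172318 = -336288 + 12*I*sqrt(13)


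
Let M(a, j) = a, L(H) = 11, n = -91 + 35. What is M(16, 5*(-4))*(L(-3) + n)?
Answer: -720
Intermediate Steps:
n = -56
M(16, 5*(-4))*(L(-3) + n) = 16*(11 - 56) = 16*(-45) = -720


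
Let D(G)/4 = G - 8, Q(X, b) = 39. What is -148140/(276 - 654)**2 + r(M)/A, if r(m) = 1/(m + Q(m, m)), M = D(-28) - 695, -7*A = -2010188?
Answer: -6617538923783/6382748937600 ≈ -1.0368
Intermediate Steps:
A = 2010188/7 (A = -1/7*(-2010188) = 2010188/7 ≈ 2.8717e+5)
D(G) = -32 + 4*G (D(G) = 4*(G - 8) = 4*(-8 + G) = -32 + 4*G)
M = -839 (M = (-32 + 4*(-28)) - 695 = (-32 - 112) - 695 = -144 - 695 = -839)
r(m) = 1/(39 + m) (r(m) = 1/(m + 39) = 1/(39 + m))
-148140/(276 - 654)**2 + r(M)/A = -148140/(276 - 654)**2 + 1/((39 - 839)*(2010188/7)) = -148140/((-378)**2) + (7/2010188)/(-800) = -148140/142884 - 1/800*7/2010188 = -148140*1/142884 - 7/1608150400 = -4115/3969 - 7/1608150400 = -6617538923783/6382748937600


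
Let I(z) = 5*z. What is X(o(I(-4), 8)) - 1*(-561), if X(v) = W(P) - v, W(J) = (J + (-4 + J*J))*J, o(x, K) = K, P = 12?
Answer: 2377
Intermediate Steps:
W(J) = J*(-4 + J + J**2) (W(J) = (J + (-4 + J**2))*J = (-4 + J + J**2)*J = J*(-4 + J + J**2))
X(v) = 1824 - v (X(v) = 12*(-4 + 12 + 12**2) - v = 12*(-4 + 12 + 144) - v = 12*152 - v = 1824 - v)
X(o(I(-4), 8)) - 1*(-561) = (1824 - 1*8) - 1*(-561) = (1824 - 8) + 561 = 1816 + 561 = 2377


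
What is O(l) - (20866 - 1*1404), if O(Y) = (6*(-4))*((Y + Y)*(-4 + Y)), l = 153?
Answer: -1113718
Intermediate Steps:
O(Y) = -48*Y*(-4 + Y) (O(Y) = -24*2*Y*(-4 + Y) = -48*Y*(-4 + Y))
O(l) - (20866 - 1*1404) = 48*153*(4 - 1*153) - (20866 - 1*1404) = 48*153*(4 - 153) - (20866 - 1404) = 48*153*(-149) - 1*19462 = -1094256 - 19462 = -1113718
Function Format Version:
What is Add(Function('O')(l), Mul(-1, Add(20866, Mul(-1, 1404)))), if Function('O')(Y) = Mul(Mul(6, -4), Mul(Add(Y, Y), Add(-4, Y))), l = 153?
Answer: -1113718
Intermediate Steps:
Function('O')(Y) = Mul(-48, Y, Add(-4, Y)) (Function('O')(Y) = Mul(-24, Mul(Mul(2, Y), Add(-4, Y))) = Mul(-24, Mul(2, Y, Add(-4, Y))) = Mul(-48, Y, Add(-4, Y)))
Add(Function('O')(l), Mul(-1, Add(20866, Mul(-1, 1404)))) = Add(Mul(48, 153, Add(4, Mul(-1, 153))), Mul(-1, Add(20866, Mul(-1, 1404)))) = Add(Mul(48, 153, Add(4, -153)), Mul(-1, Add(20866, -1404))) = Add(Mul(48, 153, -149), Mul(-1, 19462)) = Add(-1094256, -19462) = -1113718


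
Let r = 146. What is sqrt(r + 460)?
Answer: sqrt(606) ≈ 24.617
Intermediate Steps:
sqrt(r + 460) = sqrt(146 + 460) = sqrt(606)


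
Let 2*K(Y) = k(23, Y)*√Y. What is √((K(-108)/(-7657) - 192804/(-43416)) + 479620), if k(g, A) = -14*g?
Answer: √(40899049560630327846 + 10757971492632*I*√3)/9234342 ≈ 692.55 + 0.00015776*I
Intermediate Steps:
K(Y) = -161*√Y (K(Y) = ((-14*23)*√Y)/2 = (-322*√Y)/2 = -161*√Y)
√((K(-108)/(-7657) - 192804/(-43416)) + 479620) = √((-966*I*√3/(-7657) - 192804/(-43416)) + 479620) = √((-966*I*√3*(-1/7657) - 192804*(-1/43416)) + 479620) = √((-966*I*√3*(-1/7657) + 16067/3618) + 479620) = √((966*I*√3/7657 + 16067/3618) + 479620) = √((16067/3618 + 966*I*√3/7657) + 479620) = √(1735281227/3618 + 966*I*√3/7657)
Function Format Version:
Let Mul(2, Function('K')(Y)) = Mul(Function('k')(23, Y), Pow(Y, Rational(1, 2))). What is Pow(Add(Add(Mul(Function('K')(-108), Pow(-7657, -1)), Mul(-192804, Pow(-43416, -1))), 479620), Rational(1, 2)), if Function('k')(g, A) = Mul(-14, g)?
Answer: Mul(Rational(1, 9234342), Pow(Add(40899049560630327846, Mul(10757971492632, I, Pow(3, Rational(1, 2)))), Rational(1, 2))) ≈ Add(692.55, Mul(0.00015776, I))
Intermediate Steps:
Function('K')(Y) = Mul(-161, Pow(Y, Rational(1, 2))) (Function('K')(Y) = Mul(Rational(1, 2), Mul(Mul(-14, 23), Pow(Y, Rational(1, 2)))) = Mul(Rational(1, 2), Mul(-322, Pow(Y, Rational(1, 2)))) = Mul(-161, Pow(Y, Rational(1, 2))))
Pow(Add(Add(Mul(Function('K')(-108), Pow(-7657, -1)), Mul(-192804, Pow(-43416, -1))), 479620), Rational(1, 2)) = Pow(Add(Add(Mul(Mul(-161, Pow(-108, Rational(1, 2))), Pow(-7657, -1)), Mul(-192804, Pow(-43416, -1))), 479620), Rational(1, 2)) = Pow(Add(Add(Mul(Mul(-161, Mul(6, I, Pow(3, Rational(1, 2)))), Rational(-1, 7657)), Mul(-192804, Rational(-1, 43416))), 479620), Rational(1, 2)) = Pow(Add(Add(Mul(Mul(-966, I, Pow(3, Rational(1, 2))), Rational(-1, 7657)), Rational(16067, 3618)), 479620), Rational(1, 2)) = Pow(Add(Add(Mul(Rational(966, 7657), I, Pow(3, Rational(1, 2))), Rational(16067, 3618)), 479620), Rational(1, 2)) = Pow(Add(Add(Rational(16067, 3618), Mul(Rational(966, 7657), I, Pow(3, Rational(1, 2)))), 479620), Rational(1, 2)) = Pow(Add(Rational(1735281227, 3618), Mul(Rational(966, 7657), I, Pow(3, Rational(1, 2)))), Rational(1, 2))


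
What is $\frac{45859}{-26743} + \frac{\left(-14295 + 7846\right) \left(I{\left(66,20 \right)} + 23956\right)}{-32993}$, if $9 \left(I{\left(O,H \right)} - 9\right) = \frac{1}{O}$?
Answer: $\frac{2454185568451799}{524105088606} \approx 4682.6$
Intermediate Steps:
$I{\left(O,H \right)} = 9 + \frac{1}{9 O}$
$\frac{45859}{-26743} + \frac{\left(-14295 + 7846\right) \left(I{\left(66,20 \right)} + 23956\right)}{-32993} = \frac{45859}{-26743} + \frac{\left(-14295 + 7846\right) \left(\left(9 + \frac{1}{9 \cdot 66}\right) + 23956\right)}{-32993} = 45859 \left(- \frac{1}{26743}\right) + - 6449 \left(\left(9 + \frac{1}{9} \cdot \frac{1}{66}\right) + 23956\right) \left(- \frac{1}{32993}\right) = - \frac{45859}{26743} + - 6449 \left(\left(9 + \frac{1}{594}\right) + 23956\right) \left(- \frac{1}{32993}\right) = - \frac{45859}{26743} + - 6449 \left(\frac{5347}{594} + 23956\right) \left(- \frac{1}{32993}\right) = - \frac{45859}{26743} + \left(-6449\right) \frac{14235211}{594} \left(- \frac{1}{32993}\right) = - \frac{45859}{26743} - - \frac{91802875739}{19597842} = - \frac{45859}{26743} + \frac{91802875739}{19597842} = \frac{2454185568451799}{524105088606}$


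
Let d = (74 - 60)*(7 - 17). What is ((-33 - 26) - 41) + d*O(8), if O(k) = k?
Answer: -1220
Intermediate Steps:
d = -140 (d = 14*(-10) = -140)
((-33 - 26) - 41) + d*O(8) = ((-33 - 26) - 41) - 140*8 = (-59 - 41) - 1120 = -100 - 1120 = -1220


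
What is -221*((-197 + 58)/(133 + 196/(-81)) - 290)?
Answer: 680368169/10577 ≈ 64325.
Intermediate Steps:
-221*((-197 + 58)/(133 + 196/(-81)) - 290) = -221*(-139/(133 + 196*(-1/81)) - 290) = -221*(-139/(133 - 196/81) - 290) = -221*(-139/10577/81 - 290) = -221*(-139*81/10577 - 290) = -221*(-11259/10577 - 290) = -221*(-3078589/10577) = 680368169/10577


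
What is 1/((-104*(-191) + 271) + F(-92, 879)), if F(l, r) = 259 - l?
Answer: 1/20486 ≈ 4.8814e-5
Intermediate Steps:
1/((-104*(-191) + 271) + F(-92, 879)) = 1/((-104*(-191) + 271) + (259 - 1*(-92))) = 1/((19864 + 271) + (259 + 92)) = 1/(20135 + 351) = 1/20486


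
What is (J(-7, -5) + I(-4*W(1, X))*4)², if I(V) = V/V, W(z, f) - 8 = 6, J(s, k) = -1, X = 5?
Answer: 9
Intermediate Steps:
W(z, f) = 14 (W(z, f) = 8 + 6 = 14)
I(V) = 1
(J(-7, -5) + I(-4*W(1, X))*4)² = (-1 + 1*4)² = (-1 + 4)² = 3² = 9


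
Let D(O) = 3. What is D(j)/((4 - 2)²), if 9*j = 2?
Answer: ¾ ≈ 0.75000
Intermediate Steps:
j = 2/9 (j = (⅑)*2 = 2/9 ≈ 0.22222)
D(j)/((4 - 2)²) = 3/((4 - 2)²) = 3/(2²) = 3/4 = 3*(¼) = ¾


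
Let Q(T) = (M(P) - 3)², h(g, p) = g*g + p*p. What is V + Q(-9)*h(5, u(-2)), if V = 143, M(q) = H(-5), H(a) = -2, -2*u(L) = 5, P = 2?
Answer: 3697/4 ≈ 924.25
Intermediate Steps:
u(L) = -5/2 (u(L) = -½*5 = -5/2)
M(q) = -2
h(g, p) = g² + p²
Q(T) = 25 (Q(T) = (-2 - 3)² = (-5)² = 25)
V + Q(-9)*h(5, u(-2)) = 143 + 25*(5² + (-5/2)²) = 143 + 25*(25 + 25/4) = 143 + 25*(125/4) = 143 + 3125/4 = 3697/4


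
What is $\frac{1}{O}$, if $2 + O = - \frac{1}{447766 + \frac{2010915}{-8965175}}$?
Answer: $- \frac{802859707627}{1605721208289} \approx -0.5$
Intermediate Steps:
$O = - \frac{1605721208289}{802859707627}$ ($O = -2 - \frac{1}{447766 + \frac{2010915}{-8965175}} = -2 - \frac{1}{447766 + 2010915 \left(- \frac{1}{8965175}\right)} = -2 - \frac{1}{447766 - \frac{402183}{1793035}} = -2 - \frac{1}{\frac{802859707627}{1793035}} = -2 - \frac{1793035}{802859707627} = - \frac{1605721208289}{802859707627} \approx -2.0$)
$\frac{1}{O} = \frac{1}{- \frac{1605721208289}{802859707627}} = - \frac{802859707627}{1605721208289}$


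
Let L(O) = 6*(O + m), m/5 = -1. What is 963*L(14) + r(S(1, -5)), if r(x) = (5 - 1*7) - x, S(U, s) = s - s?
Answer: 52000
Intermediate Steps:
m = -5 (m = 5*(-1) = -5)
S(U, s) = 0
r(x) = -2 - x (r(x) = (5 - 7) - x = -2 - x)
L(O) = -30 + 6*O (L(O) = 6*(O - 5) = 6*(-5 + O) = -30 + 6*O)
963*L(14) + r(S(1, -5)) = 963*(-30 + 6*14) + (-2 - 1*0) = 963*(-30 + 84) + (-2 + 0) = 963*54 - 2 = 52002 - 2 = 52000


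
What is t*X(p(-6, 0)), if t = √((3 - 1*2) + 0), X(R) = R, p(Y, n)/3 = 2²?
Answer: 12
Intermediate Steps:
p(Y, n) = 12 (p(Y, n) = 3*2² = 3*4 = 12)
t = 1 (t = √((3 - 2) + 0) = √(1 + 0) = √1 = 1)
t*X(p(-6, 0)) = 1*12 = 12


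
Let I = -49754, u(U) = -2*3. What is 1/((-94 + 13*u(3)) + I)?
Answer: -1/49926 ≈ -2.0030e-5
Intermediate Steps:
u(U) = -6
1/((-94 + 13*u(3)) + I) = 1/((-94 + 13*(-6)) - 49754) = 1/((-94 - 78) - 49754) = 1/(-172 - 49754) = 1/(-49926) = -1/49926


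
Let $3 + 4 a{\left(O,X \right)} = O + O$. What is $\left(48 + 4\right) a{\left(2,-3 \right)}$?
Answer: $13$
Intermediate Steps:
$a{\left(O,X \right)} = - \frac{3}{4} + \frac{O}{2}$ ($a{\left(O,X \right)} = - \frac{3}{4} + \frac{O + O}{4} = - \frac{3}{4} + \frac{2 O}{4} = - \frac{3}{4} + \frac{O}{2}$)
$\left(48 + 4\right) a{\left(2,-3 \right)} = \left(48 + 4\right) \left(- \frac{3}{4} + \frac{1}{2} \cdot 2\right) = 52 \left(- \frac{3}{4} + 1\right) = 52 \cdot \frac{1}{4} = 13$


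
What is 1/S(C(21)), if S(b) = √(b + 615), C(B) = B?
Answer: √159/318 ≈ 0.039653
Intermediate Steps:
S(b) = √(615 + b)
1/S(C(21)) = 1/(√(615 + 21)) = 1/(√636) = 1/(2*√159) = √159/318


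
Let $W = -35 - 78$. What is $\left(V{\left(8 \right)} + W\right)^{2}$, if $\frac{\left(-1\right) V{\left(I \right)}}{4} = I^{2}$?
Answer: $136161$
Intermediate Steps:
$V{\left(I \right)} = - 4 I^{2}$
$W = -113$
$\left(V{\left(8 \right)} + W\right)^{2} = \left(- 4 \cdot 8^{2} - 113\right)^{2} = \left(\left(-4\right) 64 - 113\right)^{2} = \left(-256 - 113\right)^{2} = \left(-369\right)^{2} = 136161$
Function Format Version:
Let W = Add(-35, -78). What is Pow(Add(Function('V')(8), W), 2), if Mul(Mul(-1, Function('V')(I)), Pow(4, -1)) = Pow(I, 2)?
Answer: 136161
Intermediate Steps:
Function('V')(I) = Mul(-4, Pow(I, 2))
W = -113
Pow(Add(Function('V')(8), W), 2) = Pow(Add(Mul(-4, Pow(8, 2)), -113), 2) = Pow(Add(Mul(-4, 64), -113), 2) = Pow(Add(-256, -113), 2) = Pow(-369, 2) = 136161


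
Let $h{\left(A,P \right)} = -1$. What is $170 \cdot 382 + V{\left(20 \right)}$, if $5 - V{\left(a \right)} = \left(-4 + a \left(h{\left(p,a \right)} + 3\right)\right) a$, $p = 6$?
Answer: $64225$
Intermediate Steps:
$V{\left(a \right)} = 5 - a \left(-4 + 2 a\right)$ ($V{\left(a \right)} = 5 - \left(-4 + a \left(-1 + 3\right)\right) a = 5 - \left(-4 + a 2\right) a = 5 - \left(-4 + 2 a\right) a = 5 - a \left(-4 + 2 a\right)$)
$170 \cdot 382 + V{\left(20 \right)} = 170 \cdot 382 + \left(5 - 2 \cdot 20^{2} + 4 \cdot 20\right) = 64940 + \left(5 - 800 + 80\right) = 64940 - 715 = 64225$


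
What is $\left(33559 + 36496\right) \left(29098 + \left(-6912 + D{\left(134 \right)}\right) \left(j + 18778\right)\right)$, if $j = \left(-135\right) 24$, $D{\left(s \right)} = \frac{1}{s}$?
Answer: $- \frac{503958339583935}{67} \approx -7.5218 \cdot 10^{12}$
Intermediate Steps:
$j = -3240$
$\left(33559 + 36496\right) \left(29098 + \left(-6912 + D{\left(134 \right)}\right) \left(j + 18778\right)\right) = \left(33559 + 36496\right) \left(29098 + \left(-6912 + \frac{1}{134}\right) \left(-3240 + 18778\right)\right) = 70055 \left(29098 + \left(-6912 + \frac{1}{134}\right) 15538\right) = 70055 \left(29098 - \frac{7195702183}{67}\right) = 70055 \left(- \frac{7193752617}{67}\right) = - \frac{503958339583935}{67}$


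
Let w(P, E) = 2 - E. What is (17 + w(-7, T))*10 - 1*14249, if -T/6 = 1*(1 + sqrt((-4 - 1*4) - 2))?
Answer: -13999 + 60*I*sqrt(10) ≈ -13999.0 + 189.74*I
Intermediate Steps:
T = -6 - 6*I*sqrt(10) (T = -6*(1 + sqrt((-4 - 1*4) - 2)) = -6*(1 + sqrt((-4 - 4) - 2)) = -6*(1 + sqrt(-8 - 2)) = -6*(1 + sqrt(-10)) = -6*(1 + I*sqrt(10)) = -6 - 6*I*sqrt(10) ≈ -6.0 - 18.974*I)
(17 + w(-7, T))*10 - 1*14249 = (17 + (2 - (-6 - 6*I*sqrt(10))))*10 - 1*14249 = (17 + (2 + (6 + 6*I*sqrt(10))))*10 - 14249 = (17 + (8 + 6*I*sqrt(10)))*10 - 14249 = (25 + 6*I*sqrt(10))*10 - 14249 = (250 + 60*I*sqrt(10)) - 14249 = -13999 + 60*I*sqrt(10)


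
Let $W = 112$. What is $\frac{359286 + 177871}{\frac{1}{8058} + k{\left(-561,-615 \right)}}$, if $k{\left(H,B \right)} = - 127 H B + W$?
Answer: $- \frac{4328411106}{353075717993} \approx -0.012259$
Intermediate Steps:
$k{\left(H,B \right)} = 112 - 127 B H$ ($k{\left(H,B \right)} = - 127 H B + 112 = - 127 B H + 112 = 112 - 127 B H$)
$\frac{359286 + 177871}{\frac{1}{8058} + k{\left(-561,-615 \right)}} = \frac{359286 + 177871}{\frac{1}{8058} + \left(112 - \left(-78105\right) \left(-561\right)\right)} = \frac{537157}{\frac{1}{8058} + \left(112 - 43816905\right)} = \frac{537157}{\frac{1}{8058} - 43816793} = \frac{537157}{- \frac{353075717993}{8058}} = 537157 \left(- \frac{8058}{353075717993}\right) = - \frac{4328411106}{353075717993}$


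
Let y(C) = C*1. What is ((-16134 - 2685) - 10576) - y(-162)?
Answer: -29233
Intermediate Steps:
y(C) = C
((-16134 - 2685) - 10576) - y(-162) = ((-16134 - 2685) - 10576) - 1*(-162) = (-18819 - 10576) + 162 = -29395 + 162 = -29233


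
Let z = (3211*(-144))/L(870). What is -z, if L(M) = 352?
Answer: 28899/22 ≈ 1313.6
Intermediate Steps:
z = -28899/22 (z = (3211*(-144))/352 = -462384*1/352 = -28899/22 ≈ -1313.6)
-z = -1*(-28899/22) = 28899/22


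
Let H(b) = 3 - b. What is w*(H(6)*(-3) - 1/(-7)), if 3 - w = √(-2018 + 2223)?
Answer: 192/7 - 64*√205/7 ≈ -103.48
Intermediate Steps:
w = 3 - √205 (w = 3 - √(-2018 + 2223) = 3 - √205 ≈ -11.318)
w*(H(6)*(-3) - 1/(-7)) = (3 - √205)*((3 - 1*6)*(-3) - 1/(-7)) = (3 - √205)*((3 - 6)*(-3) - 1*(-⅐)) = (3 - √205)*(-3*(-3) + ⅐) = (3 - √205)*(9 + ⅐) = (3 - √205)*(64/7) = 192/7 - 64*√205/7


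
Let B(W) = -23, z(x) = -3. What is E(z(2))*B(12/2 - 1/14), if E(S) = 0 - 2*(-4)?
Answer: -184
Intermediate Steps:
E(S) = 8 (E(S) = 0 + 8 = 8)
E(z(2))*B(12/2 - 1/14) = 8*(-23) = -184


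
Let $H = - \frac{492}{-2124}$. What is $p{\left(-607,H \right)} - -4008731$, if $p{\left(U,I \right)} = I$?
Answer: $\frac{709545428}{177} \approx 4.0087 \cdot 10^{6}$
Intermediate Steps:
$H = \frac{41}{177}$ ($H = \left(-492\right) \left(- \frac{1}{2124}\right) = \frac{41}{177} \approx 0.23164$)
$p{\left(-607,H \right)} - -4008731 = \frac{41}{177} - -4008731 = \frac{41}{177} + 4008731 = \frac{709545428}{177}$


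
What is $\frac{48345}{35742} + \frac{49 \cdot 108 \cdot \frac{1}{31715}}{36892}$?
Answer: $\frac{204946662539}{151518856510} \approx 1.3526$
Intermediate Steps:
$\frac{48345}{35742} + \frac{49 \cdot 108 \cdot \frac{1}{31715}}{36892} = 48345 \cdot \frac{1}{35742} + 5292 \cdot \frac{1}{31715} \cdot \frac{1}{36892} = \frac{16115}{11914} + \frac{5292}{31715} \cdot \frac{1}{36892} = \frac{16115}{11914} + \frac{1323}{292507445} = \frac{204946662539}{151518856510}$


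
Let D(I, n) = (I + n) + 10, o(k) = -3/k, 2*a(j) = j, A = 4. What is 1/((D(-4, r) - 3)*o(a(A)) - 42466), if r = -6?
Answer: -2/84923 ≈ -2.3551e-5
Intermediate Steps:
a(j) = j/2
D(I, n) = 10 + I + n
1/((D(-4, r) - 3)*o(a(A)) - 42466) = 1/(((10 - 4 - 6) - 3)*(-3/((½)*4)) - 42466) = 1/((0 - 3)*(-3/2) - 42466) = 1/(-(-9)/2 - 42466) = 1/(-3*(-3/2) - 42466) = 1/(9/2 - 42466) = 1/(-84923/2) = -2/84923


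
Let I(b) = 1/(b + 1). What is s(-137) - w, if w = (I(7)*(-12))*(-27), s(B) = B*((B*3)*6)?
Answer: 675603/2 ≈ 3.3780e+5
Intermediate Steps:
I(b) = 1/(1 + b)
s(B) = 18*B² (s(B) = B*((3*B)*6) = B*(18*B) = 18*B²)
w = 81/2 (w = (-12/(1 + 7))*(-27) = (-12/8)*(-27) = ((⅛)*(-12))*(-27) = -3/2*(-27) = 81/2 ≈ 40.500)
s(-137) - w = 18*(-137)² - 1*81/2 = 18*18769 - 81/2 = 337842 - 81/2 = 675603/2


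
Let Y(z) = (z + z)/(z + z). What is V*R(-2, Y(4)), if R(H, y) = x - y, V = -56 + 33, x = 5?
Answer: -92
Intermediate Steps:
Y(z) = 1 (Y(z) = (2*z)/((2*z)) = (2*z)*(1/(2*z)) = 1)
V = -23
R(H, y) = 5 - y
V*R(-2, Y(4)) = -23*(5 - 1*1) = -23*(5 - 1) = -23*4 = -92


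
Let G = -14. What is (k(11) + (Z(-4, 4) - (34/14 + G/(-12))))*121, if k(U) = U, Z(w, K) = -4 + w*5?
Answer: -84337/42 ≈ -2008.0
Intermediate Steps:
Z(w, K) = -4 + 5*w
(k(11) + (Z(-4, 4) - (34/14 + G/(-12))))*121 = (11 + ((-4 + 5*(-4)) - (34/14 - 14/(-12))))*121 = (11 + ((-4 - 20) - (34*(1/14) - 14*(-1/12))))*121 = (11 + (-24 - (17/7 + 7/6)))*121 = (11 + (-24 - 1*151/42))*121 = (11 + (-24 - 151/42))*121 = (11 - 1159/42)*121 = -697/42*121 = -84337/42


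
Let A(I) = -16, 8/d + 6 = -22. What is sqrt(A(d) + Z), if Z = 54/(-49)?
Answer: I*sqrt(838)/7 ≈ 4.1355*I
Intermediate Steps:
d = -2/7 (d = 8/(-6 - 22) = 8/(-28) = 8*(-1/28) = -2/7 ≈ -0.28571)
Z = -54/49 (Z = 54*(-1/49) = -54/49 ≈ -1.1020)
sqrt(A(d) + Z) = sqrt(-16 - 54/49) = sqrt(-838/49) = I*sqrt(838)/7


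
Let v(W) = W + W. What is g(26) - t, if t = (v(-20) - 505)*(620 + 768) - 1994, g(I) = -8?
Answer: 758446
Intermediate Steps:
v(W) = 2*W
t = -758454 (t = (2*(-20) - 505)*(620 + 768) - 1994 = (-40 - 505)*1388 - 1994 = -545*1388 - 1994 = -756460 - 1994 = -758454)
g(26) - t = -8 - 1*(-758454) = -8 + 758454 = 758446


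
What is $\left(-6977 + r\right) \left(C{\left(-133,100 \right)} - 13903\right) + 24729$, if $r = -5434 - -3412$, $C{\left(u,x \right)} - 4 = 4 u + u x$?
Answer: $249575998$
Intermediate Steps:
$C{\left(u,x \right)} = 4 + 4 u + u x$ ($C{\left(u,x \right)} = 4 + \left(4 u + u x\right) = 4 + 4 u + u x$)
$r = -2022$ ($r = -5434 + 3412 = -2022$)
$\left(-6977 + r\right) \left(C{\left(-133,100 \right)} - 13903\right) + 24729 = \left(-6977 - 2022\right) \left(\left(4 + 4 \left(-133\right) - 13300\right) - 13903\right) + 24729 = - 8999 \left(\left(4 - 532 - 13300\right) - 13903\right) + 24729 = - 8999 \left(-13828 - 13903\right) + 24729 = \left(-8999\right) \left(-27731\right) + 24729 = 249551269 + 24729 = 249575998$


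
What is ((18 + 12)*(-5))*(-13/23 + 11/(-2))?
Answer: 20925/23 ≈ 909.78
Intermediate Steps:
((18 + 12)*(-5))*(-13/23 + 11/(-2)) = (30*(-5))*(-13*1/23 + 11*(-1/2)) = -150*(-13/23 - 11/2) = -150*(-279/46) = 20925/23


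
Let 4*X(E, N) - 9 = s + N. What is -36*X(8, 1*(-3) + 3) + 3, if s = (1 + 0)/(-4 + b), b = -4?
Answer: -615/8 ≈ -76.875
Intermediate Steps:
s = -1/8 (s = (1 + 0)/(-4 - 4) = 1/(-8) = 1*(-1/8) = -1/8 ≈ -0.12500)
X(E, N) = 71/32 + N/4 (X(E, N) = 9/4 + (-1/8 + N)/4 = 9/4 + (-1/32 + N/4) = 71/32 + N/4)
-36*X(8, 1*(-3) + 3) + 3 = -36*(71/32 + (1*(-3) + 3)/4) + 3 = -36*(71/32 + (-3 + 3)/4) + 3 = -36*(71/32 + (1/4)*0) + 3 = -36*(71/32 + 0) + 3 = -36*71/32 + 3 = -639/8 + 3 = -615/8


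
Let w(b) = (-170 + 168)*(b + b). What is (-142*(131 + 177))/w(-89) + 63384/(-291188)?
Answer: -797372692/6478933 ≈ -123.07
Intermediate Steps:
w(b) = -4*b
(-142*(131 + 177))/w(-89) + 63384/(-291188) = (-142*(131 + 177))/((-4*(-89))) + 63384/(-291188) = -142*308/356 + 63384*(-1/291188) = -43736*1/356 - 15846/72797 = -10934/89 - 15846/72797 = -797372692/6478933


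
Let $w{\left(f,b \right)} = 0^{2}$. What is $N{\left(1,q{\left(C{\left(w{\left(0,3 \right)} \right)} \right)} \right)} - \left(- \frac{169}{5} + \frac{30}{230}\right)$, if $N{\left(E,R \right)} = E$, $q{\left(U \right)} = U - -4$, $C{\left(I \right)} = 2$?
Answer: $\frac{3987}{115} \approx 34.67$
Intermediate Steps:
$w{\left(f,b \right)} = 0$
$q{\left(U \right)} = 4 + U$ ($q{\left(U \right)} = U + 4 = 4 + U$)
$N{\left(1,q{\left(C{\left(w{\left(0,3 \right)} \right)} \right)} \right)} - \left(- \frac{169}{5} + \frac{30}{230}\right) = 1 - \left(- \frac{169}{5} + \frac{30}{230}\right) = 1 - \left(\left(-169\right) \frac{1}{5} + 30 \cdot \frac{1}{230}\right) = 1 - \left(- \frac{169}{5} + \frac{3}{23}\right) = 1 - - \frac{3872}{115} = 1 + \frac{3872}{115} = \frac{3987}{115}$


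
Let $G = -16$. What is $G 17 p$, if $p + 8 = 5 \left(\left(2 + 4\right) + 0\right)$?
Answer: $-5984$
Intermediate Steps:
$p = 22$ ($p = -8 + 5 \left(\left(2 + 4\right) + 0\right) = -8 + 5 \left(6 + 0\right) = -8 + 5 \cdot 6 = -8 + 30 = 22$)
$G 17 p = \left(-16\right) 17 \cdot 22 = \left(-272\right) 22 = -5984$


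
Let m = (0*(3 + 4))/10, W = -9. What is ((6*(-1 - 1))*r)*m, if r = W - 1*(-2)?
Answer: 0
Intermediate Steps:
m = 0 (m = (0*7)*(⅒) = 0*(⅒) = 0)
r = -7 (r = -9 - 1*(-2) = -9 + 2 = -7)
((6*(-1 - 1))*r)*m = ((6*(-1 - 1))*(-7))*0 = ((6*(-2))*(-7))*0 = -12*(-7)*0 = 84*0 = 0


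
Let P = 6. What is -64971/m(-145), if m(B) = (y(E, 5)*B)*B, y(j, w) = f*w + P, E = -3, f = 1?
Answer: -64971/231275 ≈ -0.28093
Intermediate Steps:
y(j, w) = 6 + w (y(j, w) = 1*w + 6 = w + 6 = 6 + w)
m(B) = 11*B² (m(B) = ((6 + 5)*B)*B = (11*B)*B = 11*B²)
-64971/m(-145) = -64971/(11*(-145)²) = -64971/(11*21025) = -64971/231275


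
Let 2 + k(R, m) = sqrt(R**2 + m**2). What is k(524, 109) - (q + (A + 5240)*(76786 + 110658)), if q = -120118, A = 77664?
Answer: -15539737260 + sqrt(286457) ≈ -1.5540e+10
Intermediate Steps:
k(R, m) = -2 + sqrt(R**2 + m**2)
k(524, 109) - (q + (A + 5240)*(76786 + 110658)) = (-2 + sqrt(524**2 + 109**2)) - (-120118 + (77664 + 5240)*(76786 + 110658)) = (-2 + sqrt(274576 + 11881)) - (-120118 + 82904*187444) = (-2 + sqrt(286457)) - (-120118 + 15539857376) = (-2 + sqrt(286457)) - 1*15539737258 = (-2 + sqrt(286457)) - 15539737258 = -15539737260 + sqrt(286457)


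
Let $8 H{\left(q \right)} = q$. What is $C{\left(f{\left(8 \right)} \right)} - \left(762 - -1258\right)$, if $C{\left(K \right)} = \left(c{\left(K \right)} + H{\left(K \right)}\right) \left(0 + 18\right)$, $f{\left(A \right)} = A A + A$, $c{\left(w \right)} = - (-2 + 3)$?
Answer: $-1876$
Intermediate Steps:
$H{\left(q \right)} = \frac{q}{8}$
$c{\left(w \right)} = -1$ ($c{\left(w \right)} = \left(-1\right) 1 = -1$)
$f{\left(A \right)} = A + A^{2}$ ($f{\left(A \right)} = A^{2} + A = A + A^{2}$)
$C{\left(K \right)} = -18 + \frac{9 K}{4}$ ($C{\left(K \right)} = \left(-1 + \frac{K}{8}\right) \left(0 + 18\right) = \left(-1 + \frac{K}{8}\right) 18 = -18 + \frac{9 K}{4}$)
$C{\left(f{\left(8 \right)} \right)} - \left(762 - -1258\right) = \left(-18 + \frac{9 \cdot 8 \left(1 + 8\right)}{4}\right) - \left(762 - -1258\right) = \left(-18 + \frac{9 \cdot 8 \cdot 9}{4}\right) - \left(762 + 1258\right) = \left(-18 + \frac{9}{4} \cdot 72\right) - 2020 = \left(-18 + 162\right) - 2020 = 144 - 2020 = -1876$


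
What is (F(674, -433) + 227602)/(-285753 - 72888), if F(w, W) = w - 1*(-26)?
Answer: -228302/358641 ≈ -0.63658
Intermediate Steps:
F(w, W) = 26 + w (F(w, W) = w + 26 = 26 + w)
(F(674, -433) + 227602)/(-285753 - 72888) = ((26 + 674) + 227602)/(-285753 - 72888) = (700 + 227602)/(-358641) = 228302*(-1/358641) = -228302/358641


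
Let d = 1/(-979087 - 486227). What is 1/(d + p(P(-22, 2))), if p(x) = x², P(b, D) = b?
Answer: 1465314/709211975 ≈ 0.0020661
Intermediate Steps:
d = -1/1465314 (d = 1/(-1465314) = -1/1465314 ≈ -6.8245e-7)
1/(d + p(P(-22, 2))) = 1/(-1/1465314 + (-22)²) = 1/(-1/1465314 + 484) = 1/(709211975/1465314) = 1465314/709211975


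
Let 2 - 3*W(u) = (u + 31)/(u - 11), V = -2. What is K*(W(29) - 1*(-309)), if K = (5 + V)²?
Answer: 2777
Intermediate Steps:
W(u) = ⅔ - (31 + u)/(3*(-11 + u)) (W(u) = ⅔ - (u + 31)/(3*(u - 11)) = ⅔ - (31 + u)/(3*(-11 + u)))
K = 9 (K = (5 - 2)² = 3² = 9)
K*(W(29) - 1*(-309)) = 9*((-53 + 29)/(3*(-11 + 29)) - 1*(-309)) = 9*((⅓)*(-24)/18 + 309) = 9*((⅓)*(1/18)*(-24) + 309) = 9*(-4/9 + 309) = 9*(2777/9) = 2777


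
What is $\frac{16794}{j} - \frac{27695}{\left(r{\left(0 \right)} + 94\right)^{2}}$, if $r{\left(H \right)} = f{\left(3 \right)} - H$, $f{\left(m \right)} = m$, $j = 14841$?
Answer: $- \frac{289813}{159953} \approx -1.8119$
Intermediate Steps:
$r{\left(H \right)} = 3 - H$
$\frac{16794}{j} - \frac{27695}{\left(r{\left(0 \right)} + 94\right)^{2}} = \frac{16794}{14841} - \frac{27695}{\left(\left(3 - 0\right) + 94\right)^{2}} = 16794 \cdot \frac{1}{14841} - \frac{27695}{\left(\left(3 + 0\right) + 94\right)^{2}} = \frac{1866}{1649} - \frac{27695}{\left(3 + 94\right)^{2}} = \frac{1866}{1649} - \frac{27695}{97^{2}} = \frac{1866}{1649} - \frac{27695}{9409} = - \frac{289813}{159953}$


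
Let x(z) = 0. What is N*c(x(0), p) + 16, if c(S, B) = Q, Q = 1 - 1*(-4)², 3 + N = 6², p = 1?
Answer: -479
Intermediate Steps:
N = 33 (N = -3 + 6² = -3 + 36 = 33)
Q = -15 (Q = 1 - 1*16 = 1 - 16 = -15)
c(S, B) = -15
N*c(x(0), p) + 16 = 33*(-15) + 16 = -495 + 16 = -479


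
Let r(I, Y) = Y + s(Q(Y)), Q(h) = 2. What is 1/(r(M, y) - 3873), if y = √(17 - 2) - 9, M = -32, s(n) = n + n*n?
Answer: -1292/5007787 - √15/15023361 ≈ -0.00025826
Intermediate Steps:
s(n) = n + n²
y = -9 + √15 (y = √15 - 9 = -9 + √15 ≈ -5.1270)
r(I, Y) = 6 + Y (r(I, Y) = Y + 2*(1 + 2) = Y + 2*3 = Y + 6 = 6 + Y)
1/(r(M, y) - 3873) = 1/((6 + (-9 + √15)) - 3873) = 1/((-3 + √15) - 3873) = 1/(-3876 + √15)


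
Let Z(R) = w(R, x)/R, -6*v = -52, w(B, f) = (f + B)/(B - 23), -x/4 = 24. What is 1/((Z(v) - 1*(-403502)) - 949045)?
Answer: -559/304958144 ≈ -1.8330e-6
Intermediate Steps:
x = -96 (x = -4*24 = -96)
w(B, f) = (B + f)/(-23 + B)
v = 26/3 (v = -1/6*(-52) = 26/3 ≈ 8.6667)
Z(R) = (-96 + R)/(R*(-23 + R)) (Z(R) = ((R - 96)/(-23 + R))/R = ((-96 + R)/(-23 + R))/R = (-96 + R)/(R*(-23 + R)))
1/((Z(v) - 1*(-403502)) - 949045) = 1/(((-96 + 26/3)/((26/3)*(-23 + 26/3)) - 1*(-403502)) - 949045) = 1/(((3/26)*(-262/3)/(-43/3) + 403502) - 949045) = 1/(((3/26)*(-3/43)*(-262/3) + 403502) - 949045) = 1/((393/559 + 403502) - 949045) = 1/(225558011/559 - 949045) = 1/(-304958144/559) = -559/304958144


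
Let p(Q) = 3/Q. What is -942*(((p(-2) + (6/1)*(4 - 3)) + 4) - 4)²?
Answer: -38151/2 ≈ -19076.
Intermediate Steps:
-942*(((p(-2) + (6/1)*(4 - 3)) + 4) - 4)² = -942*(((3/(-2) + (6/1)*(4 - 3)) + 4) - 4)² = -942*(((3*(-½) + (6*1)*1) + 4) - 4)² = -942*(((-3/2 + 6*1) + 4) - 4)² = -942*(((-3/2 + 6) + 4) - 4)² = -942*((9/2 + 4) - 4)² = -942*(17/2 - 4)² = -942*(9/2)² = -942*81/4 = -38151/2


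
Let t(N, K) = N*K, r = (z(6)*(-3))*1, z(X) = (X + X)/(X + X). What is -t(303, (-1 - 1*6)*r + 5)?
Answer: -7878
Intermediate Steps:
z(X) = 1 (z(X) = (2*X)/((2*X)) = (2*X)*(1/(2*X)) = 1)
r = -3 (r = (1*(-3))*1 = -3*1 = -3)
t(N, K) = K*N
-t(303, (-1 - 1*6)*r + 5) = -((-1 - 1*6)*(-3) + 5)*303 = -((-1 - 6)*(-3) + 5)*303 = -(-7*(-3) + 5)*303 = -(21 + 5)*303 = -26*303 = -1*7878 = -7878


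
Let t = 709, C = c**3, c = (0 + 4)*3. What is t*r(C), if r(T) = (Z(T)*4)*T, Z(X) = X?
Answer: 8468250624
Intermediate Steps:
c = 12 (c = 4*3 = 12)
C = 1728 (C = 12**3 = 1728)
r(T) = 4*T**2 (r(T) = (T*4)*T = (4*T)*T = 4*T**2)
t*r(C) = 709*(4*1728**2) = 709*(4*2985984) = 709*11943936 = 8468250624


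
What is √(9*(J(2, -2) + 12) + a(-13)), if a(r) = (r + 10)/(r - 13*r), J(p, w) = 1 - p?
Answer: √66911/26 ≈ 9.9489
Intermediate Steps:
a(r) = -(10 + r)/(12*r) (a(r) = (10 + r)/((-12*r)) = (10 + r)*(-1/(12*r)) = -(10 + r)/(12*r))
√(9*(J(2, -2) + 12) + a(-13)) = √(9*((1 - 1*2) + 12) + (1/12)*(-10 - 1*(-13))/(-13)) = √(9*((1 - 2) + 12) + (1/12)*(-1/13)*(-10 + 13)) = √(9*(-1 + 12) + (1/12)*(-1/13)*3) = √(9*11 - 1/52) = √(99 - 1/52) = √(5147/52) = √66911/26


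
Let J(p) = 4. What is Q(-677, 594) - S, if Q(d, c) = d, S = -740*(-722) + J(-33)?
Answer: -534961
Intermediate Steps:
S = 534284 (S = -740*(-722) + 4 = 534280 + 4 = 534284)
Q(-677, 594) - S = -677 - 1*534284 = -677 - 534284 = -534961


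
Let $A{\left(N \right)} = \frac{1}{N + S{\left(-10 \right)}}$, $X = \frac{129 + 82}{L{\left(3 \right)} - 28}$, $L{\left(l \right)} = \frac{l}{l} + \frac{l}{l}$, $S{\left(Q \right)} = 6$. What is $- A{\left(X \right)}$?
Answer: $\frac{26}{55} \approx 0.47273$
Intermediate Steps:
$L{\left(l \right)} = 2$ ($L{\left(l \right)} = 1 + 1 = 2$)
$X = - \frac{211}{26}$ ($X = \frac{129 + 82}{2 - 28} = \frac{211}{-26} = 211 \left(- \frac{1}{26}\right) = - \frac{211}{26} \approx -8.1154$)
$A{\left(N \right)} = \frac{1}{6 + N}$ ($A{\left(N \right)} = \frac{1}{N + 6} = \frac{1}{6 + N}$)
$- A{\left(X \right)} = - \frac{1}{6 - \frac{211}{26}} = - \frac{1}{- \frac{55}{26}} = \left(-1\right) \left(- \frac{26}{55}\right) = \frac{26}{55}$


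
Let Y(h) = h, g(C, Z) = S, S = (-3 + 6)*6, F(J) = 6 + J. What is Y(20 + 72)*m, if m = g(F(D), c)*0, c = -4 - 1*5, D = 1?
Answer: 0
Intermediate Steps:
c = -9 (c = -4 - 5 = -9)
S = 18 (S = 3*6 = 18)
g(C, Z) = 18
m = 0 (m = 18*0 = 0)
Y(20 + 72)*m = (20 + 72)*0 = 92*0 = 0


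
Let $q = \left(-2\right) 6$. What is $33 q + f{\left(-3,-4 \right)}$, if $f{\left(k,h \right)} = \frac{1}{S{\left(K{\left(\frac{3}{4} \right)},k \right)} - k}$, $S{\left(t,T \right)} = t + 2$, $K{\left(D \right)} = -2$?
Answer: $- \frac{1187}{3} \approx -395.67$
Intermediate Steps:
$S{\left(t,T \right)} = 2 + t$
$q = -12$
$f{\left(k,h \right)} = - \frac{1}{k}$ ($f{\left(k,h \right)} = \frac{1}{\left(2 - 2\right) - k} = \frac{1}{0 - k} = \frac{1}{\left(-1\right) k} = - \frac{1}{k}$)
$33 q + f{\left(-3,-4 \right)} = 33 \left(-12\right) - \frac{1}{-3} = -396 - - \frac{1}{3} = -396 + \frac{1}{3} = - \frac{1187}{3}$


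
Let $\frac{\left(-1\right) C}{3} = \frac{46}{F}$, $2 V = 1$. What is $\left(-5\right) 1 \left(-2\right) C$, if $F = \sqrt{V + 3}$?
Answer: $- \frac{1380 \sqrt{14}}{7} \approx -737.64$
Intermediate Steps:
$V = \frac{1}{2}$ ($V = \frac{1}{2} \cdot 1 = \frac{1}{2} \approx 0.5$)
$F = \frac{\sqrt{14}}{2}$ ($F = \sqrt{\frac{1}{2} + 3} = \sqrt{\frac{7}{2}} = \frac{\sqrt{14}}{2} \approx 1.8708$)
$C = - \frac{138 \sqrt{14}}{7}$ ($C = - 3 \frac{46}{\frac{1}{2} \sqrt{14}} = - 3 \cdot 46 \frac{\sqrt{14}}{7} = - 3 \frac{46 \sqrt{14}}{7} = - \frac{138 \sqrt{14}}{7} \approx -73.764$)
$\left(-5\right) 1 \left(-2\right) C = \left(-5\right) 1 \left(-2\right) \left(- \frac{138 \sqrt{14}}{7}\right) = \left(-5\right) \left(-2\right) \left(- \frac{138 \sqrt{14}}{7}\right) = 10 \left(- \frac{138 \sqrt{14}}{7}\right) = - \frac{1380 \sqrt{14}}{7}$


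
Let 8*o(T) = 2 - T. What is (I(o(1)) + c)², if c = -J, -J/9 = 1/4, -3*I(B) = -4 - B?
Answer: 841/64 ≈ 13.141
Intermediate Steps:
o(T) = ¼ - T/8 (o(T) = (2 - T)/8 = ¼ - T/8)
I(B) = 4/3 + B/3 (I(B) = -(-4 - B)/3 = 4/3 + B/3)
J = -9/4 ≈ -2.2500
c = 9/4 (c = -1*(-9/4) = 9/4 ≈ 2.2500)
(I(o(1)) + c)² = ((4/3 + (¼ - ⅛*1)/3) + 9/4)² = ((4/3 + (¼ - ⅛)/3) + 9/4)² = ((4/3 + (⅓)*(⅛)) + 9/4)² = ((4/3 + 1/24) + 9/4)² = (11/8 + 9/4)² = (29/8)² = 841/64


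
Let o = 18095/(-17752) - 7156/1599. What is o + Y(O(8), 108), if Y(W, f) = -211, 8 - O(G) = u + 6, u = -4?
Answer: -877899535/4055064 ≈ -216.49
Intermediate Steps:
O(G) = 6 (O(G) = 8 - (-4 + 6) = 8 - 1*2 = 8 - 2 = 6)
o = -22281031/4055064 (o = 18095*(-1/17752) - 7156*1/1599 = -2585/2536 - 7156/1599 = -22281031/4055064 ≈ -5.4946)
o + Y(O(8), 108) = -22281031/4055064 - 211 = -877899535/4055064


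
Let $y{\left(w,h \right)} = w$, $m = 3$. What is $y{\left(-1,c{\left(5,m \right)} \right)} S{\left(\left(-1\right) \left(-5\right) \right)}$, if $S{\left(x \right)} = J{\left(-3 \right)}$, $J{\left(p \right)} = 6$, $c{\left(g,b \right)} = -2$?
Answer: $-6$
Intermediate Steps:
$S{\left(x \right)} = 6$
$y{\left(-1,c{\left(5,m \right)} \right)} S{\left(\left(-1\right) \left(-5\right) \right)} = \left(-1\right) 6 = -6$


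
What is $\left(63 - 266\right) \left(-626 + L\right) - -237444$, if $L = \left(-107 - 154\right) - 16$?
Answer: $420753$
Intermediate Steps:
$L = -277$ ($L = -261 - 16 = -277$)
$\left(63 - 266\right) \left(-626 + L\right) - -237444 = \left(63 - 266\right) \left(-626 - 277\right) - -237444 = \left(-203\right) \left(-903\right) + 237444 = 183309 + 237444 = 420753$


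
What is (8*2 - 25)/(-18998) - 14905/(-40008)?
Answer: 141762631/380035992 ≈ 0.37302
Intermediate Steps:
(8*2 - 25)/(-18998) - 14905/(-40008) = (16 - 25)*(-1/18998) - 14905*(-1/40008) = -9*(-1/18998) + 14905/40008 = 9/18998 + 14905/40008 = 141762631/380035992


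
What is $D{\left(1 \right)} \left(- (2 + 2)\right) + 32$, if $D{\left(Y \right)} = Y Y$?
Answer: $28$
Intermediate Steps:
$D{\left(Y \right)} = Y^{2}$
$D{\left(1 \right)} \left(- (2 + 2)\right) + 32 = 1^{2} \left(- (2 + 2)\right) + 32 = 1 \left(\left(-1\right) 4\right) + 32 = 1 \left(-4\right) + 32 = -4 + 32 = 28$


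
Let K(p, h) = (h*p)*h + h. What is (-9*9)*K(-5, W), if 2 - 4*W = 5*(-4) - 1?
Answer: 206793/16 ≈ 12925.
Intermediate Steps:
W = 23/4 (W = 1/2 - (5*(-4) - 1)/4 = 1/2 - (-20 - 1)/4 = 1/2 - 1/4*(-21) = 1/2 + 21/4 = 23/4 ≈ 5.7500)
K(p, h) = h + p*h**2 (K(p, h) = p*h**2 + h = h + p*h**2)
(-9*9)*K(-5, W) = (-9*9)*(23*(1 + (23/4)*(-5))/4) = -1863*(1 - 115/4)/4 = -1863*(-111)/(4*4) = -81*(-2553/16) = 206793/16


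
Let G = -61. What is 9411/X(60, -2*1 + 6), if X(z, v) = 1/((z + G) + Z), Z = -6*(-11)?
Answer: 611715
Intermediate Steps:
Z = 66
X(z, v) = 1/(5 + z) (X(z, v) = 1/((z - 61) + 66) = 1/((-61 + z) + 66) = 1/(5 + z))
9411/X(60, -2*1 + 6) = 9411/(1/(5 + 60)) = 9411/(1/65) = 9411*65 = 611715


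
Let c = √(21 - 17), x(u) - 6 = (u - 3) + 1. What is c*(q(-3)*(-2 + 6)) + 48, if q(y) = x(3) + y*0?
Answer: 104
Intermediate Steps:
x(u) = 4 + u (x(u) = 6 + ((u - 3) + 1) = 6 + ((-3 + u) + 1) = 6 + (-2 + u) = 4 + u)
q(y) = 7 (q(y) = (4 + 3) + y*0 = 7 + 0 = 7)
c = 2 (c = √4 = 2)
c*(q(-3)*(-2 + 6)) + 48 = 2*(7*(-2 + 6)) + 48 = 2*(7*4) + 48 = 2*28 + 48 = 56 + 48 = 104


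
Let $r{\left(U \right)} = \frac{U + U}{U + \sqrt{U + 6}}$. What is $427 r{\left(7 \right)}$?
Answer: $\frac{20923}{18} - \frac{2989 \sqrt{13}}{18} \approx 563.67$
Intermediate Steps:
$r{\left(U \right)} = \frac{2 U}{U + \sqrt{6 + U}}$
$427 r{\left(7 \right)} = 427 \cdot 2 \cdot 7 \frac{1}{7 + \sqrt{6 + 7}} = 427 \cdot 2 \cdot 7 \frac{1}{7 + \sqrt{13}} = 427 \frac{14}{7 + \sqrt{13}} = \frac{5978}{7 + \sqrt{13}}$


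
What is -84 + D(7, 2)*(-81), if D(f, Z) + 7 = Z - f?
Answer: 888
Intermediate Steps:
D(f, Z) = -7 + Z - f (D(f, Z) = -7 + (Z - f) = -7 + Z - f)
-84 + D(7, 2)*(-81) = -84 + (-7 + 2 - 1*7)*(-81) = -84 + (-7 + 2 - 7)*(-81) = -84 - 12*(-81) = -84 + 972 = 888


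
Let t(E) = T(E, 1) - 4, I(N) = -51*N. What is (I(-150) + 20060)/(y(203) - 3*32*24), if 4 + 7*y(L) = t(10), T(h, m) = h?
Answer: -96985/8063 ≈ -12.028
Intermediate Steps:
t(E) = -4 + E (t(E) = E - 4 = -4 + E)
y(L) = 2/7 (y(L) = -4/7 + (-4 + 10)/7 = -4/7 + (⅐)*6 = -4/7 + 6/7 = 2/7)
(I(-150) + 20060)/(y(203) - 3*32*24) = (-51*(-150) + 20060)/(2/7 - 3*32*24) = (7650 + 20060)/(2/7 - 96*24) = 27710/(2/7 - 2304) = 27710/(-16126/7) = 27710*(-7/16126) = -96985/8063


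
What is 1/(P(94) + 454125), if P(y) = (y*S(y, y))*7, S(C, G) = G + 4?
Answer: 1/518609 ≈ 1.9282e-6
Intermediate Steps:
S(C, G) = 4 + G
P(y) = 7*y*(4 + y) (P(y) = (y*(4 + y))*7 = 7*y*(4 + y))
1/(P(94) + 454125) = 1/(7*94*(4 + 94) + 454125) = 1/(7*94*98 + 454125) = 1/(64484 + 454125) = 1/518609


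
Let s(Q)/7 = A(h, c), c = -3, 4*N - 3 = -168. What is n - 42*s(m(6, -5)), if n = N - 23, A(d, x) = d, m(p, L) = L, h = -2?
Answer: 2095/4 ≈ 523.75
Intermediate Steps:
N = -165/4 (N = ¾ + (¼)*(-168) = ¾ - 42 = -165/4 ≈ -41.250)
s(Q) = -14 (s(Q) = 7*(-2) = -14)
n = -257/4 (n = -165/4 - 23 = -257/4 ≈ -64.250)
n - 42*s(m(6, -5)) = -257/4 - 42*(-14) = -257/4 + 588 = 2095/4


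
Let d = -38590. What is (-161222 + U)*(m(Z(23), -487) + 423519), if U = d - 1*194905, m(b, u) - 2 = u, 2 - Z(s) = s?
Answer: -166978711378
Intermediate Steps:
Z(s) = 2 - s
m(b, u) = 2 + u
U = -233495 (U = -38590 - 1*194905 = -38590 - 194905 = -233495)
(-161222 + U)*(m(Z(23), -487) + 423519) = (-161222 - 233495)*((2 - 487) + 423519) = -394717*(-485 + 423519) = -394717*423034 = -166978711378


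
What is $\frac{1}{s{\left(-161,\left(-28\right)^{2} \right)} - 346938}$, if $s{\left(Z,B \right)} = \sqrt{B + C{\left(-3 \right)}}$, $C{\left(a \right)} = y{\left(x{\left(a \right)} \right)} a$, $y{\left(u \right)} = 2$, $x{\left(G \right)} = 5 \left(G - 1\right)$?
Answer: $- \frac{173469}{60182987533} - \frac{\sqrt{778}}{120365975066} \approx -2.8826 \cdot 10^{-6}$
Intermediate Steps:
$x{\left(G \right)} = -5 + 5 G$ ($x{\left(G \right)} = 5 \left(-1 + G\right) = -5 + 5 G$)
$C{\left(a \right)} = 2 a$
$s{\left(Z,B \right)} = \sqrt{-6 + B}$ ($s{\left(Z,B \right)} = \sqrt{B + 2 \left(-3\right)} = \sqrt{B - 6} = \sqrt{-6 + B}$)
$\frac{1}{s{\left(-161,\left(-28\right)^{2} \right)} - 346938} = \frac{1}{\sqrt{-6 + \left(-28\right)^{2}} - 346938} = \frac{1}{\sqrt{-6 + 784} - 346938} = \frac{1}{\sqrt{778} - 346938} = \frac{1}{-346938 + \sqrt{778}}$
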